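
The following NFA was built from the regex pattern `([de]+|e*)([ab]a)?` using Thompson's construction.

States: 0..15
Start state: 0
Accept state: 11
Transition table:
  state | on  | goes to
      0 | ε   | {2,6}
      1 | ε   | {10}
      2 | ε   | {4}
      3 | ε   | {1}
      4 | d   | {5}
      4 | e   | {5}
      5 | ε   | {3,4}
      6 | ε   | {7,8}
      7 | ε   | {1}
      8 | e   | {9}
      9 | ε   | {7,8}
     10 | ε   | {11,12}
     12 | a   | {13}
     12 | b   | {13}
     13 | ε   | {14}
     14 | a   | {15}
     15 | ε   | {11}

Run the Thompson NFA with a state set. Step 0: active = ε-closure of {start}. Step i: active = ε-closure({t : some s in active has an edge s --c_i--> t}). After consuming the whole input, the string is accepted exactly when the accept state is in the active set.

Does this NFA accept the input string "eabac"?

Answer: REJECT

Trace:
S₀ = ε-closure({0}) = {0,1,2,4,6,7,8,10,11,12}
'e' @ 1: {1,3,4,5,7,8,9,10,11,12}  ✓accept
'a' @ 2: {13,14}
'b' @ 3: {}  — no active states
rest 'ac' ignored (set empty)
end set {} — state 11 not in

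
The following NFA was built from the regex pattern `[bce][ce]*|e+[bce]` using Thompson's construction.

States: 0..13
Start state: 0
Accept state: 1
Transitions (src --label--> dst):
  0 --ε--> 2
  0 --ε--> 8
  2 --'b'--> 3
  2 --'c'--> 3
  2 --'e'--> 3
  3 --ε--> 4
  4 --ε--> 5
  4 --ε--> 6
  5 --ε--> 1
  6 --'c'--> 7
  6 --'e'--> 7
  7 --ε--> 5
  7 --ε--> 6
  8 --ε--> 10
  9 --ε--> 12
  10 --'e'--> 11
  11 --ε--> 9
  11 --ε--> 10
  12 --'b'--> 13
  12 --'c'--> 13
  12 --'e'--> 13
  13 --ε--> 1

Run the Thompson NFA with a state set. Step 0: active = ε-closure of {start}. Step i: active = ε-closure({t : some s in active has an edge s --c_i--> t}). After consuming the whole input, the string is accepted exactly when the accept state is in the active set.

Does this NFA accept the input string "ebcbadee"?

initial (ε-close {0}): {0,2,8,10}
'e' @ 1: {1,3,4,5,6,9,10,11,12}  [accepting]
'b' @ 2: {1,13}  [accepting]
'c' @ 3: {}  — state set empty
rest 'badee' ignored (set empty)
end set {} — state 1 not in

Answer: REJECT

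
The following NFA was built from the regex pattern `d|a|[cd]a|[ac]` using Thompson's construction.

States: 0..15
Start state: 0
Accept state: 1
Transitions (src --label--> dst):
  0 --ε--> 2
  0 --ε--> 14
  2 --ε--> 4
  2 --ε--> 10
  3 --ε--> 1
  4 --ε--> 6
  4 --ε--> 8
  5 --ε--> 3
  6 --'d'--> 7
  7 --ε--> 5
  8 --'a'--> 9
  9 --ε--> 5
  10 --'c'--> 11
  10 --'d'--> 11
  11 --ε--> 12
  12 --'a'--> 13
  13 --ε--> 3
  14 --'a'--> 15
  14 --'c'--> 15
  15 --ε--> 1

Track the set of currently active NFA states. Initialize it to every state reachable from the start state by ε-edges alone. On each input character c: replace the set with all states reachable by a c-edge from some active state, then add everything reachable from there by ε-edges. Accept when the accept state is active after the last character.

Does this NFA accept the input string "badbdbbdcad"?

S₀ = ε-closure({0}) = {0,2,4,6,8,10,14}
'b' @ 1: {}  — no active states
rest 'adbdbbdcad' ignored (set empty)
after full input: {}  (accept=1 not in)

Answer: REJECT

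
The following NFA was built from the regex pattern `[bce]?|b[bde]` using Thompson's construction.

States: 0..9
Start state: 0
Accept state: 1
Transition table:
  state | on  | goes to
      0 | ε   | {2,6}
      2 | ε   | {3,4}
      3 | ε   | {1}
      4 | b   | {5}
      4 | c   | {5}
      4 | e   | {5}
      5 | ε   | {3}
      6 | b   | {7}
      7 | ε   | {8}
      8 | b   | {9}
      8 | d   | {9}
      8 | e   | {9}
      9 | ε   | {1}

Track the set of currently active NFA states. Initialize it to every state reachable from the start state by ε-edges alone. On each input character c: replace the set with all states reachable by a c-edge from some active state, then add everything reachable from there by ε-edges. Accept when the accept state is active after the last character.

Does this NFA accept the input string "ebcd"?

Answer: REJECT

Derivation:
start: ε-closure({0}) = {0,1,2,3,4,6}
'e' @ 1: {1,3,5}  (accept∈set)
'b' @ 2: {}  — dead — no transitions
rest 'cd' ignored (set empty)
final: {}; accept 1 not in set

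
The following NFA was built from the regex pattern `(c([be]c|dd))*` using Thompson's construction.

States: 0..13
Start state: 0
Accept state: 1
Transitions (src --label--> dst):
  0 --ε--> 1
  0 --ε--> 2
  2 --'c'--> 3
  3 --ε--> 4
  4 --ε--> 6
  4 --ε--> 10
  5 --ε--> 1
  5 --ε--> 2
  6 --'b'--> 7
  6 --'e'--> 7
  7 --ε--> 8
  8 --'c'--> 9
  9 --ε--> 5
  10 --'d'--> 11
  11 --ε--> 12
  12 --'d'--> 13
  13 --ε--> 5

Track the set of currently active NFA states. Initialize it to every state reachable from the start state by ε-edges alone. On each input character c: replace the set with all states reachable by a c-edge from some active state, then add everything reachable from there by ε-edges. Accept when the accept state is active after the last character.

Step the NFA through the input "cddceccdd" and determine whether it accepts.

Answer: ACCEPT

Steps:
initial (ε-close {0}): {0,1,2}
'c' @ 1: {3,4,6,10}
'd' @ 2: {11,12}
'd' @ 3: {1,2,5,13}  ✓accept
'c' @ 4: {3,4,6,10}
'e' @ 5: {7,8}
'c' @ 6: {1,2,5,9}  ✓accept
'c' @ 7: {3,4,6,10}
'd' @ 8: {11,12}
'd' @ 9: {1,2,5,13}  ✓accept
after full input: {1,2,5,13}  (accept=1 in)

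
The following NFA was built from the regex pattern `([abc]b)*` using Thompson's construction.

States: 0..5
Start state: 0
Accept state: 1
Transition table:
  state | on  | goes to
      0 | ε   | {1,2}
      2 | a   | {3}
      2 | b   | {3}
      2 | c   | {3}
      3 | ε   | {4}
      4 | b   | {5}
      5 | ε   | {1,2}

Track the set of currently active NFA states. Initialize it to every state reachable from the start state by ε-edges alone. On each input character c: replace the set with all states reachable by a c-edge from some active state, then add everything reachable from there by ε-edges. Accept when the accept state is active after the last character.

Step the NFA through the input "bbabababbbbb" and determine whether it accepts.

initial (ε-close {0}): {0,1,2}
'b' @ 1: {3,4}
'b' @ 2: {1,2,5}  (accept∈set)
'a' @ 3: {3,4}
'b' @ 4: {1,2,5}  (accept∈set)
'a' @ 5: {3,4}
'b' @ 6: {1,2,5}  (accept∈set)
'a' @ 7: {3,4}
'b' @ 8: {1,2,5}  (accept∈set)
'b' @ 9: {3,4}
'b' @ 10: {1,2,5}  (accept∈set)
'b' @ 11: {3,4}
'b' @ 12: {1,2,5}  (accept∈set)
final: {1,2,5}; accept 1 in set

Answer: ACCEPT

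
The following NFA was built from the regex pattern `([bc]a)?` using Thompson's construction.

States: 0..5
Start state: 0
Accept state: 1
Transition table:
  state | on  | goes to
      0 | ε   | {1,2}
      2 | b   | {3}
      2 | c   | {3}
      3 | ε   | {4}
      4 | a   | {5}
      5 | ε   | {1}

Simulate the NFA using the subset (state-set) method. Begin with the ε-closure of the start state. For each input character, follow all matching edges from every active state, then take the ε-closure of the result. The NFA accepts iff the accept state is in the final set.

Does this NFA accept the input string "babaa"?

Answer: REJECT

Trace:
initial (ε-close {0}): {0,1,2}
'b' @ 1: {3,4}
'a' @ 2: {1,5}  ✓accept
'b' @ 3: {}  — state set empty
rest 'aa' ignored (set empty)
final: {}; accept 1 not in set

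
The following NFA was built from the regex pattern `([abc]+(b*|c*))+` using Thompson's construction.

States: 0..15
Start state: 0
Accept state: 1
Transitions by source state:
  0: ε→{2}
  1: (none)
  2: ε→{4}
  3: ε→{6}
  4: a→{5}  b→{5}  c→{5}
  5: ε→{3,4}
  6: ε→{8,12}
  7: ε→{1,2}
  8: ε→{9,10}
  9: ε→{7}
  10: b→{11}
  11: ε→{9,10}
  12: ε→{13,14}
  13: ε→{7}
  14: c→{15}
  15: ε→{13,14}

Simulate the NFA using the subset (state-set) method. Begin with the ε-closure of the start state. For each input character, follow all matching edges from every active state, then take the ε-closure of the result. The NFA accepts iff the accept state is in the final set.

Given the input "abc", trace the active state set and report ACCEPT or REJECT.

Answer: ACCEPT

Derivation:
S₀ = ε-closure({0}) = {0,2,4}
'a' @ 1: {1,2,3,4,5,6,7,8,9,10,12,13,14}  [accepting]
'b' @ 2: {1,2,3,4,5,6,7,8,9,10,11,12,13,14}  [accepting]
'c' @ 3: {1,2,3,4,5,6,7,8,9,10,12,13,14,15}  [accepting]
final: {1,2,3,4,5,6,7,8,9,10,12,13,14,15}; accept 1 in set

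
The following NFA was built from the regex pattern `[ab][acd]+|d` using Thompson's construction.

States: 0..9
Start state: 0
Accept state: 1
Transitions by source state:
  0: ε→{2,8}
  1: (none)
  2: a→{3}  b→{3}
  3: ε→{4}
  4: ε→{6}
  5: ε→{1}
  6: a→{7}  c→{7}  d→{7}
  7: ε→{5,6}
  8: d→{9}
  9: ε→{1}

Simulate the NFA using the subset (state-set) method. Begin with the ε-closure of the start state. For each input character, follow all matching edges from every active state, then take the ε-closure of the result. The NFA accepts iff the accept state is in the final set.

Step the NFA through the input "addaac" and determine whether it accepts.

initial (ε-close {0}): {0,2,8}
'a' @ 1: {3,4,6}
'd' @ 2: {1,5,6,7}  ✓accept
'd' @ 3: {1,5,6,7}  ✓accept
'a' @ 4: {1,5,6,7}  ✓accept
'a' @ 5: {1,5,6,7}  ✓accept
'c' @ 6: {1,5,6,7}  ✓accept
after full input: {1,5,6,7}  (accept=1 in)

Answer: ACCEPT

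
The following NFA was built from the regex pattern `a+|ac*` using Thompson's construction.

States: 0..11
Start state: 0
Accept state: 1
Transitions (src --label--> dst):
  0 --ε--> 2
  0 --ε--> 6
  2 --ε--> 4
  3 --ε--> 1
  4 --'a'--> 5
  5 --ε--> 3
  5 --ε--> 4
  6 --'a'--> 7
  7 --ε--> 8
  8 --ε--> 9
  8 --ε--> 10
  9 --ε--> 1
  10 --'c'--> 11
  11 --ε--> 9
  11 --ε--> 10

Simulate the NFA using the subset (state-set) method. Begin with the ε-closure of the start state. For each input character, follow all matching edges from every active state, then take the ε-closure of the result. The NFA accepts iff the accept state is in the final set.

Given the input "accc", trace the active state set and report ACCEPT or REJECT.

initial (ε-close {0}): {0,2,4,6}
'a' @ 1: {1,3,4,5,7,8,9,10}  (accept∈set)
'c' @ 2: {1,9,10,11}  (accept∈set)
'c' @ 3: {1,9,10,11}  (accept∈set)
'c' @ 4: {1,9,10,11}  (accept∈set)
final: {1,9,10,11}; accept 1 in set

Answer: ACCEPT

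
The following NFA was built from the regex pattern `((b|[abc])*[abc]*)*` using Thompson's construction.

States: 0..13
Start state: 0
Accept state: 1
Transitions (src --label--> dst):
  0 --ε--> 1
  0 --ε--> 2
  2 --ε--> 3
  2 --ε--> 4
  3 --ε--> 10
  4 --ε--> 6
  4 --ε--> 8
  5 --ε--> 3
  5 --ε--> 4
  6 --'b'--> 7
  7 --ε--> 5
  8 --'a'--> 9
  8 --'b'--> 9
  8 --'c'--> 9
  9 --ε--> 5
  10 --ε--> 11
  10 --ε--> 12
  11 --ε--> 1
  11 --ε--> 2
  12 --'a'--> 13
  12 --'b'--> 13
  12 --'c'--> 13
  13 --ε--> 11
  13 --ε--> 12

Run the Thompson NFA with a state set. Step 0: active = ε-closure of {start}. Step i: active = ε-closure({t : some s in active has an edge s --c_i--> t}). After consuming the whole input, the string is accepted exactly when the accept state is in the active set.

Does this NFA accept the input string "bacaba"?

Answer: ACCEPT

Trace:
start: ε-closure({0}) = {0,1,2,3,4,6,8,10,11,12}
'b' @ 1: {1,2,3,4,5,6,7,8,9,10,11,12,13}  ✓accept
'a' @ 2: {1,2,3,4,5,6,8,9,10,11,12,13}  ✓accept
'c' @ 3: {1,2,3,4,5,6,8,9,10,11,12,13}  ✓accept
'a' @ 4: {1,2,3,4,5,6,8,9,10,11,12,13}  ✓accept
'b' @ 5: {1,2,3,4,5,6,7,8,9,10,11,12,13}  ✓accept
'a' @ 6: {1,2,3,4,5,6,8,9,10,11,12,13}  ✓accept
after full input: {1,2,3,4,5,6,8,9,10,11,12,13}  (accept=1 in)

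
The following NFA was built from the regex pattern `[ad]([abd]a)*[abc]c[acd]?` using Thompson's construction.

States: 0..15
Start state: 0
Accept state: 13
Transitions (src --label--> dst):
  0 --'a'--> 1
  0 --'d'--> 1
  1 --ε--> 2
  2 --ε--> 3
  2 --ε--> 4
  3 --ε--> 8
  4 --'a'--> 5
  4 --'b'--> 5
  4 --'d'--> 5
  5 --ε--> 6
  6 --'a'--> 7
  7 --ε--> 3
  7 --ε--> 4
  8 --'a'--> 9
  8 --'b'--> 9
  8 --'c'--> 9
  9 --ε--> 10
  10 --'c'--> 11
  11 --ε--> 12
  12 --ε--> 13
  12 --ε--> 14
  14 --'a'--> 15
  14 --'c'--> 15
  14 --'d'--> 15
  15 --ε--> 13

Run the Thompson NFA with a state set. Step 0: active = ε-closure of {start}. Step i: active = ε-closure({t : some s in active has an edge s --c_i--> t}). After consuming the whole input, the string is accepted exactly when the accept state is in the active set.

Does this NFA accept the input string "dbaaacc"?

Answer: ACCEPT

Steps:
start: ε-closure({0}) = {0}
'd' @ 1: {1,2,3,4,8}
'b' @ 2: {5,6,9,10}
'a' @ 3: {3,4,7,8}
'a' @ 4: {5,6,9,10}
'a' @ 5: {3,4,7,8}
'c' @ 6: {9,10}
'c' @ 7: {11,12,13,14}  ✓accept
final: {11,12,13,14}; accept 13 in set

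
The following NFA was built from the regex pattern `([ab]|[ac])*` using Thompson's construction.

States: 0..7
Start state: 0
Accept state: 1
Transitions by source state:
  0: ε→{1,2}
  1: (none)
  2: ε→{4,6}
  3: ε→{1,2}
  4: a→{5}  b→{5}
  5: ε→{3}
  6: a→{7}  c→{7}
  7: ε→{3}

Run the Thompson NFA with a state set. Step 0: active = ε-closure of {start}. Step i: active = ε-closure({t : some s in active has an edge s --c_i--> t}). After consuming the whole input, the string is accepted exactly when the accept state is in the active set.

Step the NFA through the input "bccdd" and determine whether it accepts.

S₀ = ε-closure({0}) = {0,1,2,4,6}
'b' @ 1: {1,2,3,4,5,6}  (accept∈set)
'c' @ 2: {1,2,3,4,6,7}  (accept∈set)
'c' @ 3: {1,2,3,4,6,7}  (accept∈set)
'd' @ 4: {}  — no active states
rest 'd' ignored (set empty)
final: {}; accept 1 not in set

Answer: REJECT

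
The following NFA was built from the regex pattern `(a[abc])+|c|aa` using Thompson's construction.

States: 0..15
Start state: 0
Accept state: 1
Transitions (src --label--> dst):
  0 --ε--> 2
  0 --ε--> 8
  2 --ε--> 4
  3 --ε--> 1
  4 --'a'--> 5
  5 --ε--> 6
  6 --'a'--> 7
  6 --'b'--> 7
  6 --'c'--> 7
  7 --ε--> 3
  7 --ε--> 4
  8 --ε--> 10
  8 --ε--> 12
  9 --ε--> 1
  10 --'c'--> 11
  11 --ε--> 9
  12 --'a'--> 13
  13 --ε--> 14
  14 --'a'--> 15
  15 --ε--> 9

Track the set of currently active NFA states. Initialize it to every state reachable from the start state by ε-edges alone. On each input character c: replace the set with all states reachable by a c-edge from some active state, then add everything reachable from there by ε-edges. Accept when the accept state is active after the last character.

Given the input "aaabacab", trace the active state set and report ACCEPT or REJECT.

Answer: ACCEPT

Trace:
start: ε-closure({0}) = {0,2,4,8,10,12}
'a' @ 1: {5,6,13,14}
'a' @ 2: {1,3,4,7,9,15}  (accept∈set)
'a' @ 3: {5,6}
'b' @ 4: {1,3,4,7}  (accept∈set)
'a' @ 5: {5,6}
'c' @ 6: {1,3,4,7}  (accept∈set)
'a' @ 7: {5,6}
'b' @ 8: {1,3,4,7}  (accept∈set)
end set {1,3,4,7} — state 1 in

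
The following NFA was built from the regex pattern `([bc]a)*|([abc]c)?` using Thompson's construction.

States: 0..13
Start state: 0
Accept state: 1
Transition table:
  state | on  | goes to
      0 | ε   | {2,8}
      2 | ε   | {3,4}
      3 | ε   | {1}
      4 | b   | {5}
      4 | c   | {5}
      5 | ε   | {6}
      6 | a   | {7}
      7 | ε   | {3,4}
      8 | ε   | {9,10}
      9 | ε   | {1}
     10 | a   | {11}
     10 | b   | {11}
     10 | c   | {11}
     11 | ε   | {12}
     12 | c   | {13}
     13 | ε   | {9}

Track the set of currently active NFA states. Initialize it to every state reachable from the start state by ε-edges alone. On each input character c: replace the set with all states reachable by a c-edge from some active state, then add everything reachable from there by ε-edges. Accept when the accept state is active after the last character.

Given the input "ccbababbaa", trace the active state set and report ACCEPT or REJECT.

Answer: REJECT

Steps:
start: ε-closure({0}) = {0,1,2,3,4,8,9,10}
'c' @ 1: {5,6,11,12}
'c' @ 2: {1,9,13}  [accepting]
'b' @ 3: {}  — state set empty
rest 'ababbaa' ignored (set empty)
end set {} — state 1 not in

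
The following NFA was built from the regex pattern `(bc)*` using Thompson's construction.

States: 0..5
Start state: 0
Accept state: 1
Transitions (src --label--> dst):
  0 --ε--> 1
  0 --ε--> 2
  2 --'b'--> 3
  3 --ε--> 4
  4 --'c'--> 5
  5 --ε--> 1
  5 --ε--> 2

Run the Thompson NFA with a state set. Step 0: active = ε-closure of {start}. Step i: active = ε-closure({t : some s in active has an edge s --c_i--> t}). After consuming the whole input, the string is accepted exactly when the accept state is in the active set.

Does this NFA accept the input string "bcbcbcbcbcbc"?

Answer: ACCEPT

Steps:
S₀ = ε-closure({0}) = {0,1,2}
'b' @ 1: {3,4}
'c' @ 2: {1,2,5}  (accept∈set)
'b' @ 3: {3,4}
'c' @ 4: {1,2,5}  (accept∈set)
'b' @ 5: {3,4}
'c' @ 6: {1,2,5}  (accept∈set)
'b' @ 7: {3,4}
'c' @ 8: {1,2,5}  (accept∈set)
'b' @ 9: {3,4}
'c' @ 10: {1,2,5}  (accept∈set)
'b' @ 11: {3,4}
'c' @ 12: {1,2,5}  (accept∈set)
final: {1,2,5}; accept 1 in set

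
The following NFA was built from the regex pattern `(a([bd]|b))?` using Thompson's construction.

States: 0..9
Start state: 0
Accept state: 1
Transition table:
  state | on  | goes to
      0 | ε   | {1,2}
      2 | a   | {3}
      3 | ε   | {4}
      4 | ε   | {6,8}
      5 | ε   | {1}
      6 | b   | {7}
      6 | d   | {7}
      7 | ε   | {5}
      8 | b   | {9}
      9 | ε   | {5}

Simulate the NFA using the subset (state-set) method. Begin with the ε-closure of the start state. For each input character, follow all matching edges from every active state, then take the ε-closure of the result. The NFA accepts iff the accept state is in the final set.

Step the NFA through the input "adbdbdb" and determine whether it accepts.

Answer: REJECT

Trace:
initial (ε-close {0}): {0,1,2}
'a' @ 1: {3,4,6,8}
'd' @ 2: {1,5,7}  [accepting]
'b' @ 3: {}  — dead — no transitions
rest 'dbdb' ignored (set empty)
after full input: {}  (accept=1 not in)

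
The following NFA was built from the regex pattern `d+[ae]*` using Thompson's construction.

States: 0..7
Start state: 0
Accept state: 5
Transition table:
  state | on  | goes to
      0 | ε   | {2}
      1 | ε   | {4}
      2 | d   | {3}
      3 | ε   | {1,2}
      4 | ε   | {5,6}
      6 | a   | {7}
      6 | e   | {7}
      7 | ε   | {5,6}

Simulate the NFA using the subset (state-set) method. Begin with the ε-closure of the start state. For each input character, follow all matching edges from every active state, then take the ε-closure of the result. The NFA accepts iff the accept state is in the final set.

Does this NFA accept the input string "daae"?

initial (ε-close {0}): {0,2}
'd' @ 1: {1,2,3,4,5,6}  (accept∈set)
'a' @ 2: {5,6,7}  (accept∈set)
'a' @ 3: {5,6,7}  (accept∈set)
'e' @ 4: {5,6,7}  (accept∈set)
after full input: {5,6,7}  (accept=5 in)

Answer: ACCEPT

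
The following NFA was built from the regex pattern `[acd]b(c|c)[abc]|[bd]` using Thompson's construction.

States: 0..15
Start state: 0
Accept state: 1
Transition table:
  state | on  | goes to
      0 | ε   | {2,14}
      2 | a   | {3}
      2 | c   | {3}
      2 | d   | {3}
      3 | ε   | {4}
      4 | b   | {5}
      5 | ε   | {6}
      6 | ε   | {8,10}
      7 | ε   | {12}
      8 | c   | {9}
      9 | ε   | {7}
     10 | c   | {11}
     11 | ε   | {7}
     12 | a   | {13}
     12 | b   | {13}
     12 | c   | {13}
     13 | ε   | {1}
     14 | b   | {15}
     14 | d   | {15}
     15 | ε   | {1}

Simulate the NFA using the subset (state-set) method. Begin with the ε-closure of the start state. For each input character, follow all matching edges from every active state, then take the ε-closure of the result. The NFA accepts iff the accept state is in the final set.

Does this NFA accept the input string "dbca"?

Answer: ACCEPT

Derivation:
initial (ε-close {0}): {0,2,14}
'd' @ 1: {1,3,4,15}  ✓accept
'b' @ 2: {5,6,8,10}
'c' @ 3: {7,9,11,12}
'a' @ 4: {1,13}  ✓accept
end set {1,13} — state 1 in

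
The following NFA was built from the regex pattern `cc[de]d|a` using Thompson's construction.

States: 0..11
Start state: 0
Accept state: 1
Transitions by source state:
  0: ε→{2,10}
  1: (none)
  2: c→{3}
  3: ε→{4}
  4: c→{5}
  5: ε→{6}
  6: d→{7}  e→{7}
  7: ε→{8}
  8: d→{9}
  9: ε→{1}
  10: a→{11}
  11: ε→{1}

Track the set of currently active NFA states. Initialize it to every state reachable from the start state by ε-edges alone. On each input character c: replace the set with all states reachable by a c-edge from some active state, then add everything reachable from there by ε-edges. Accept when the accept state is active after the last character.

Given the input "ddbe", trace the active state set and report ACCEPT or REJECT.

Answer: REJECT

Trace:
S₀ = ε-closure({0}) = {0,2,10}
'd' @ 1: {}  — no active states
rest 'dbe' ignored (set empty)
final: {}; accept 1 not in set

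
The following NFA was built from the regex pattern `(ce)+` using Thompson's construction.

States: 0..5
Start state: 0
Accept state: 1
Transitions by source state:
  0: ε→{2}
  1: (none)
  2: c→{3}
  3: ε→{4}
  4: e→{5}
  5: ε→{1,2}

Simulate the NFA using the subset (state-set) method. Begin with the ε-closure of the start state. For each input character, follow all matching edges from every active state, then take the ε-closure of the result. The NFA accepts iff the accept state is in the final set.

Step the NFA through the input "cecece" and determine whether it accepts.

Answer: ACCEPT

Trace:
S₀ = ε-closure({0}) = {0,2}
'c' @ 1: {3,4}
'e' @ 2: {1,2,5}  [accepting]
'c' @ 3: {3,4}
'e' @ 4: {1,2,5}  [accepting]
'c' @ 5: {3,4}
'e' @ 6: {1,2,5}  [accepting]
end set {1,2,5} — state 1 in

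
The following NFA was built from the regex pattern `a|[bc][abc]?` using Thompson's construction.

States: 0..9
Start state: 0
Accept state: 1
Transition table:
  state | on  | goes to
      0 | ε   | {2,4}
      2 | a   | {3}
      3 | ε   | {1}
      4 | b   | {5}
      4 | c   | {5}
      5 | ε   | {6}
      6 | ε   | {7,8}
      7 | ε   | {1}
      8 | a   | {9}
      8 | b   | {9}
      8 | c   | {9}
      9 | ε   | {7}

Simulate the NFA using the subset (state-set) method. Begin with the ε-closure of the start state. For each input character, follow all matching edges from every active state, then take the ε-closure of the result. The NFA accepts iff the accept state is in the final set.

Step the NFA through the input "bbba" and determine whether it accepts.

Answer: REJECT

Derivation:
S₀ = ε-closure({0}) = {0,2,4}
'b' @ 1: {1,5,6,7,8}  (accept∈set)
'b' @ 2: {1,7,9}  (accept∈set)
'b' @ 3: {}  — dead — no transitions
rest 'a' ignored (set empty)
final: {}; accept 1 not in set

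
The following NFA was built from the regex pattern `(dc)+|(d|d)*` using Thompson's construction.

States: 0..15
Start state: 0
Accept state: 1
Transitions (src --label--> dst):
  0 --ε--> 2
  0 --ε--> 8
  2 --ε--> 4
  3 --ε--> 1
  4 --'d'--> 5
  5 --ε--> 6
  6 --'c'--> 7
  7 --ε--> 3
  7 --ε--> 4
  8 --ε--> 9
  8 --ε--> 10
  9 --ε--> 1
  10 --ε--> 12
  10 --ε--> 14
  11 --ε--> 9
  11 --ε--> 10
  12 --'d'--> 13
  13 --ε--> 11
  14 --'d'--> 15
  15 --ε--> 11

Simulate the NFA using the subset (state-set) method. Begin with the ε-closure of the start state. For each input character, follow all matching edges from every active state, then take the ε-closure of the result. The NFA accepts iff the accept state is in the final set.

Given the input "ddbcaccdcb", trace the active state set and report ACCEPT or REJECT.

start: ε-closure({0}) = {0,1,2,4,8,9,10,12,14}
'd' @ 1: {1,5,6,9,10,11,12,13,14,15}  ✓accept
'd' @ 2: {1,9,10,11,12,13,14,15}  ✓accept
'b' @ 3: {}  — dead — no transitions
rest 'caccdcb' ignored (set empty)
final: {}; accept 1 not in set

Answer: REJECT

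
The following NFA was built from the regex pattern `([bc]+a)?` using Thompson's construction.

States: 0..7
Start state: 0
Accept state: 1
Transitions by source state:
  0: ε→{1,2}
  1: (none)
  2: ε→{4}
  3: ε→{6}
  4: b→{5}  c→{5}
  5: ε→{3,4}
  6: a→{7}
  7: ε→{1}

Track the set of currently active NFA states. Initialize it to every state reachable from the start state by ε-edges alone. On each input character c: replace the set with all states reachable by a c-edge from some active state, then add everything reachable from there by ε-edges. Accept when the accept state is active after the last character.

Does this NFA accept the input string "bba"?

initial (ε-close {0}): {0,1,2,4}
'b' @ 1: {3,4,5,6}
'b' @ 2: {3,4,5,6}
'a' @ 3: {1,7}  ✓accept
after full input: {1,7}  (accept=1 in)

Answer: ACCEPT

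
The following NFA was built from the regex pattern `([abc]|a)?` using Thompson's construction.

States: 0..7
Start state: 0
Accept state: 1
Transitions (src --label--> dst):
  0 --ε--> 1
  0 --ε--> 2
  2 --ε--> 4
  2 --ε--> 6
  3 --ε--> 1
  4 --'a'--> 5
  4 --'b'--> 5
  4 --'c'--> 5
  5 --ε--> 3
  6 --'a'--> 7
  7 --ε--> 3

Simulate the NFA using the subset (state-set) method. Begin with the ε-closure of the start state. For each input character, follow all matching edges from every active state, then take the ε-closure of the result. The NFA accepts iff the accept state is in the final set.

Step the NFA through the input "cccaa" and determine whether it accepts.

initial (ε-close {0}): {0,1,2,4,6}
'c' @ 1: {1,3,5}  (accept∈set)
'c' @ 2: {}  — no active states
rest 'caa' ignored (set empty)
after full input: {}  (accept=1 not in)

Answer: REJECT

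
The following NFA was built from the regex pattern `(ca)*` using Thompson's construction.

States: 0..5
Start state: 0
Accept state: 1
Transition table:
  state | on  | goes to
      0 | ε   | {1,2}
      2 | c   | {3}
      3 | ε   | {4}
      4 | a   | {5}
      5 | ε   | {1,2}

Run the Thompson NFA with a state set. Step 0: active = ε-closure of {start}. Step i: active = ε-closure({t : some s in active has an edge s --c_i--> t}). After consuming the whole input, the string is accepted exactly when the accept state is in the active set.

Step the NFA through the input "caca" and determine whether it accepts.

Answer: ACCEPT

Trace:
initial (ε-close {0}): {0,1,2}
'c' @ 1: {3,4}
'a' @ 2: {1,2,5}  ✓accept
'c' @ 3: {3,4}
'a' @ 4: {1,2,5}  ✓accept
final: {1,2,5}; accept 1 in set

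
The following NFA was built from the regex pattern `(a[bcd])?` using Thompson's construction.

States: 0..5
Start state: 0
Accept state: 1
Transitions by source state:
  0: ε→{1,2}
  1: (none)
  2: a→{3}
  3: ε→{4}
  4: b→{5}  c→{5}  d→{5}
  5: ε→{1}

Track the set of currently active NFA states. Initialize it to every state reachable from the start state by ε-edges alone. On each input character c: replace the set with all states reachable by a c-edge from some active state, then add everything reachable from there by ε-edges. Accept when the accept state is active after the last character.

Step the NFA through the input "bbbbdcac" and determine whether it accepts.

Answer: REJECT

Trace:
S₀ = ε-closure({0}) = {0,1,2}
'b' @ 1: {}  — dead — no transitions
rest 'bbbdcac' ignored (set empty)
end set {} — state 1 not in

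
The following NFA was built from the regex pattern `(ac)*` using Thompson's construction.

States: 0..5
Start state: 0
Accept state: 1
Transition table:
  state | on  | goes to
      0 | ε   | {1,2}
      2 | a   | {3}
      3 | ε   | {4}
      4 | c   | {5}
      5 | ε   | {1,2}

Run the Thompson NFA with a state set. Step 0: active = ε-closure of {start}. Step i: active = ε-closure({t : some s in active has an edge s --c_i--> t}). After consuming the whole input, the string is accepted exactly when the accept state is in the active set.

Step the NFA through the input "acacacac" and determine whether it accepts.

initial (ε-close {0}): {0,1,2}
'a' @ 1: {3,4}
'c' @ 2: {1,2,5}  [accepting]
'a' @ 3: {3,4}
'c' @ 4: {1,2,5}  [accepting]
'a' @ 5: {3,4}
'c' @ 6: {1,2,5}  [accepting]
'a' @ 7: {3,4}
'c' @ 8: {1,2,5}  [accepting]
final: {1,2,5}; accept 1 in set

Answer: ACCEPT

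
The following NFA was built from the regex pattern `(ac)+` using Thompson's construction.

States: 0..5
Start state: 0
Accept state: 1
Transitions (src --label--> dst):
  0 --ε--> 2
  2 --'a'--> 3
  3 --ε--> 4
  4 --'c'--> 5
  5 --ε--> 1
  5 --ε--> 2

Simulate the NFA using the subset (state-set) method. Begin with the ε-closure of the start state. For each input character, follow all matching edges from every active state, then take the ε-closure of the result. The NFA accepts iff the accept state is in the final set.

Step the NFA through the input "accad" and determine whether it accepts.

S₀ = ε-closure({0}) = {0,2}
'a' @ 1: {3,4}
'c' @ 2: {1,2,5}  ✓accept
'c' @ 3: {}  — no active states
rest 'ad' ignored (set empty)
after full input: {}  (accept=1 not in)

Answer: REJECT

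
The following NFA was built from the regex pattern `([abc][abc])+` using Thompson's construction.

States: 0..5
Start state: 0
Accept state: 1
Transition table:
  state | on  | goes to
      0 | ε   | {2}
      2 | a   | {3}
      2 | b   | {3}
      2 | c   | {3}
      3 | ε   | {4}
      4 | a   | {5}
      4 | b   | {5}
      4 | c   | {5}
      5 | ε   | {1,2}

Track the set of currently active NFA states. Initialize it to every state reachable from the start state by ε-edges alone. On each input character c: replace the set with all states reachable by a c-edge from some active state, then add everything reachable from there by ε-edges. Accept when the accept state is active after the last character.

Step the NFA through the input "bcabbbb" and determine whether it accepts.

initial (ε-close {0}): {0,2}
'b' @ 1: {3,4}
'c' @ 2: {1,2,5}  (accept∈set)
'a' @ 3: {3,4}
'b' @ 4: {1,2,5}  (accept∈set)
'b' @ 5: {3,4}
'b' @ 6: {1,2,5}  (accept∈set)
'b' @ 7: {3,4}
final: {3,4}; accept 1 not in set

Answer: REJECT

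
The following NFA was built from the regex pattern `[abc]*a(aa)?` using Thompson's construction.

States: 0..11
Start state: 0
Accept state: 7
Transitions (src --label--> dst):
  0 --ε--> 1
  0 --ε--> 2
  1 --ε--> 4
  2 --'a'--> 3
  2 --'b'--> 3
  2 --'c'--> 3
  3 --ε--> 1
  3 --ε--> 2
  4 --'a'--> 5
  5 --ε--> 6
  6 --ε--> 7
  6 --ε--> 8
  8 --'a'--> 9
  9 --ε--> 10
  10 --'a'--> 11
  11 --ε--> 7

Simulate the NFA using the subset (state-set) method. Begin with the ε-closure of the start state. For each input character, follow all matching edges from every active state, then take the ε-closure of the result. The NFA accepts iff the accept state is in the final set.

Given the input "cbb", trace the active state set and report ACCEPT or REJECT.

S₀ = ε-closure({0}) = {0,1,2,4}
'c' @ 1: {1,2,3,4}
'b' @ 2: {1,2,3,4}
'b' @ 3: {1,2,3,4}
end set {1,2,3,4} — state 7 not in

Answer: REJECT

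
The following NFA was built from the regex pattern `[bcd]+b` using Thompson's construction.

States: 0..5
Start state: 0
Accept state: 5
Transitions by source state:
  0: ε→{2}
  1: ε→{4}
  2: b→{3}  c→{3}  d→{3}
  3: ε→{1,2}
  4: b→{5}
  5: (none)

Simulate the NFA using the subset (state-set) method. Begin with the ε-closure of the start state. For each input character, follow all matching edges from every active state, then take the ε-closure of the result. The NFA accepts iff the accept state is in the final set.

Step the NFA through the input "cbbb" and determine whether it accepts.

Answer: ACCEPT

Steps:
start: ε-closure({0}) = {0,2}
'c' @ 1: {1,2,3,4}
'b' @ 2: {1,2,3,4,5}  ✓accept
'b' @ 3: {1,2,3,4,5}  ✓accept
'b' @ 4: {1,2,3,4,5}  ✓accept
final: {1,2,3,4,5}; accept 5 in set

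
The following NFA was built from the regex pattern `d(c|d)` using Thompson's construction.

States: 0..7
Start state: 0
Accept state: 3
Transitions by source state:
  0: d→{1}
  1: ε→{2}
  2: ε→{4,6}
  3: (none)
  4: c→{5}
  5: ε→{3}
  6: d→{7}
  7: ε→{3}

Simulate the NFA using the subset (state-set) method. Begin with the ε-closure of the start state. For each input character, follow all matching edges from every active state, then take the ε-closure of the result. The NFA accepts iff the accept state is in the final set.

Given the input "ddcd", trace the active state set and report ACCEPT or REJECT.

Answer: REJECT

Trace:
initial (ε-close {0}): {0}
'd' @ 1: {1,2,4,6}
'd' @ 2: {3,7}  (accept∈set)
'c' @ 3: {}  — no active states
rest 'd' ignored (set empty)
end set {} — state 3 not in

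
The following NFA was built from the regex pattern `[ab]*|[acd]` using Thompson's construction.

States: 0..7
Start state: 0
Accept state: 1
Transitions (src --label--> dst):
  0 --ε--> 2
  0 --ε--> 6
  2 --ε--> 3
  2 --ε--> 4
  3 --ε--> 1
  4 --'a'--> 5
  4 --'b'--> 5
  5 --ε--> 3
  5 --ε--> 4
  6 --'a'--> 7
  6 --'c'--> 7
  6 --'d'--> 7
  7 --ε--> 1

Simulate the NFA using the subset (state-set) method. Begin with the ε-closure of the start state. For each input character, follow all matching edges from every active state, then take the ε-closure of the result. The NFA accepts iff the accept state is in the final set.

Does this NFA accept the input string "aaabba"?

initial (ε-close {0}): {0,1,2,3,4,6}
'a' @ 1: {1,3,4,5,7}  (accept∈set)
'a' @ 2: {1,3,4,5}  (accept∈set)
'a' @ 3: {1,3,4,5}  (accept∈set)
'b' @ 4: {1,3,4,5}  (accept∈set)
'b' @ 5: {1,3,4,5}  (accept∈set)
'a' @ 6: {1,3,4,5}  (accept∈set)
end set {1,3,4,5} — state 1 in

Answer: ACCEPT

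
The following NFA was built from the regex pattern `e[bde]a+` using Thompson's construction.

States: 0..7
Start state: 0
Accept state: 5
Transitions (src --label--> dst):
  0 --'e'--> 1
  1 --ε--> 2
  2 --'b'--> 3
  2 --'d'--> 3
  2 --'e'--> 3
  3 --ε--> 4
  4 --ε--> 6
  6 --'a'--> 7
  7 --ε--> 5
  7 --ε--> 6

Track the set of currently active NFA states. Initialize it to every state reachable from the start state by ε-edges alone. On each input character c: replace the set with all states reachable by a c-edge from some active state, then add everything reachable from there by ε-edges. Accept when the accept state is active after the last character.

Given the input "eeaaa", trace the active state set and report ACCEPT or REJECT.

start: ε-closure({0}) = {0}
'e' @ 1: {1,2}
'e' @ 2: {3,4,6}
'a' @ 3: {5,6,7}  ✓accept
'a' @ 4: {5,6,7}  ✓accept
'a' @ 5: {5,6,7}  ✓accept
after full input: {5,6,7}  (accept=5 in)

Answer: ACCEPT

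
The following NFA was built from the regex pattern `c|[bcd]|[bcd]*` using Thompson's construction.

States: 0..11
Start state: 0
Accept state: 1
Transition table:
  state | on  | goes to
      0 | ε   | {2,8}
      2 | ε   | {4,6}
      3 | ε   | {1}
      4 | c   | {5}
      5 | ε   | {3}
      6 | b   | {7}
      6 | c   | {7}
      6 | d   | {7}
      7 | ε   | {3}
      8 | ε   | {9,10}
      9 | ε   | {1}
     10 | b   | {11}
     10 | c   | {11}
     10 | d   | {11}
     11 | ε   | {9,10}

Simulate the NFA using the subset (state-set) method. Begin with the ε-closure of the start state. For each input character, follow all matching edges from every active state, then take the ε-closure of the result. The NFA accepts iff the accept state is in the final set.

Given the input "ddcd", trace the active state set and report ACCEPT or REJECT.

Answer: ACCEPT

Trace:
initial (ε-close {0}): {0,1,2,4,6,8,9,10}
'd' @ 1: {1,3,7,9,10,11}  (accept∈set)
'd' @ 2: {1,9,10,11}  (accept∈set)
'c' @ 3: {1,9,10,11}  (accept∈set)
'd' @ 4: {1,9,10,11}  (accept∈set)
after full input: {1,9,10,11}  (accept=1 in)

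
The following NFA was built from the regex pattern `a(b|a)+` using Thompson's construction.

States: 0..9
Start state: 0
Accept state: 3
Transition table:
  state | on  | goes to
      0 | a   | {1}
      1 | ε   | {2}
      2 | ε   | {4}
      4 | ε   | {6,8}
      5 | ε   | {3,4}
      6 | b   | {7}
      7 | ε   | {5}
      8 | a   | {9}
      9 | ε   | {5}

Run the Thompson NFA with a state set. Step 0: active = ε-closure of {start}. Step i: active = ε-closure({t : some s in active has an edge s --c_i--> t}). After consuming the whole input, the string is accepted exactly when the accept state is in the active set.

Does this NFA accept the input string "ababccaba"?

start: ε-closure({0}) = {0}
'a' @ 1: {1,2,4,6,8}
'b' @ 2: {3,4,5,6,7,8}  ✓accept
'a' @ 3: {3,4,5,6,8,9}  ✓accept
'b' @ 4: {3,4,5,6,7,8}  ✓accept
'c' @ 5: {}  — dead — no transitions
rest 'caba' ignored (set empty)
after full input: {}  (accept=3 not in)

Answer: REJECT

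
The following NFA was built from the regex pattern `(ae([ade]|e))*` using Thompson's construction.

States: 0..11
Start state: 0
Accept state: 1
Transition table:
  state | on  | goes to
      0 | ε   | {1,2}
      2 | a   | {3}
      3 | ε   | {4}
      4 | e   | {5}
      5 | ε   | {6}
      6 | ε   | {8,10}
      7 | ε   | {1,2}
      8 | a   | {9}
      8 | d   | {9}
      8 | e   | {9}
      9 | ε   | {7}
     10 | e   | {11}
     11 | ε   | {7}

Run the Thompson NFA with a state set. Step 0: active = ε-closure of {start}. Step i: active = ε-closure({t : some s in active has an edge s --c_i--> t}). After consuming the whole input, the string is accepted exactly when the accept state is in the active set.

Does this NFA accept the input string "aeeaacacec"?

Answer: REJECT

Trace:
start: ε-closure({0}) = {0,1,2}
'a' @ 1: {3,4}
'e' @ 2: {5,6,8,10}
'e' @ 3: {1,2,7,9,11}  ✓accept
'a' @ 4: {3,4}
'a' @ 5: {}  — no active states
rest 'cacec' ignored (set empty)
end set {} — state 1 not in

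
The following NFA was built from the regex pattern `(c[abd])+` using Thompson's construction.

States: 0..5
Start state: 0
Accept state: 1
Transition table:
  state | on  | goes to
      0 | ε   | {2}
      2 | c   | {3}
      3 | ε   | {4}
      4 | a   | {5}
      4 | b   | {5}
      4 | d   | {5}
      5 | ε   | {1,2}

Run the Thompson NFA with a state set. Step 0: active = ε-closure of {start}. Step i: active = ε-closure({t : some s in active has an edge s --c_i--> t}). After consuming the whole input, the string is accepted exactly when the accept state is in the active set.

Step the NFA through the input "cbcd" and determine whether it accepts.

Answer: ACCEPT

Steps:
initial (ε-close {0}): {0,2}
'c' @ 1: {3,4}
'b' @ 2: {1,2,5}  ✓accept
'c' @ 3: {3,4}
'd' @ 4: {1,2,5}  ✓accept
final: {1,2,5}; accept 1 in set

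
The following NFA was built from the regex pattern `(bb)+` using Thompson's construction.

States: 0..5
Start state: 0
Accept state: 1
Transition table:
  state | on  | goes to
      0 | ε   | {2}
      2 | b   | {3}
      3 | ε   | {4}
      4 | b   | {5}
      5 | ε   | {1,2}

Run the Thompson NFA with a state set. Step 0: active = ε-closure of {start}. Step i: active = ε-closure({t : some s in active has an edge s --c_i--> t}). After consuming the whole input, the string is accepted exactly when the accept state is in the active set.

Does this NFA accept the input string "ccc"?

Answer: REJECT

Steps:
start: ε-closure({0}) = {0,2}
'c' @ 1: {}  — state set empty
rest 'cc' ignored (set empty)
final: {}; accept 1 not in set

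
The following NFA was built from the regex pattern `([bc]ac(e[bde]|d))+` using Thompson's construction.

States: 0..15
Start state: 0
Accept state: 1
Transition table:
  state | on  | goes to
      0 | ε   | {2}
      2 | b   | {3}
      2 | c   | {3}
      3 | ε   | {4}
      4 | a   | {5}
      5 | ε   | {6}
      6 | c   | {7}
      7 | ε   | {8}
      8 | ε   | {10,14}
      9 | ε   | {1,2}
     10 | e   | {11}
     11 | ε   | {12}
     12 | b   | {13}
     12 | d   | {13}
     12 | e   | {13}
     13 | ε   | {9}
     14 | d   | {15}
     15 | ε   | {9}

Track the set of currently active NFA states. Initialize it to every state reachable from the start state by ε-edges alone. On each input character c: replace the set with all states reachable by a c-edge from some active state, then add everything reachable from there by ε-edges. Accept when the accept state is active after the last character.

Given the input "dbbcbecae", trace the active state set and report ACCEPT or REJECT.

Answer: REJECT

Steps:
S₀ = ε-closure({0}) = {0,2}
'd' @ 1: {}  — no active states
rest 'bbcbecae' ignored (set empty)
end set {} — state 1 not in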